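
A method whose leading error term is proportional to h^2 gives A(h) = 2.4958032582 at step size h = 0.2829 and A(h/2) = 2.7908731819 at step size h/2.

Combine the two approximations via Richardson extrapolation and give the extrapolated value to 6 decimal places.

With r = 2 the leading error scales as h^2, so the weight is 2^2 = 4.
A(h/2) − A(h) = 2.7908731819 − 2.4958032582 = 0.2950699237
Divide by 2^2 − 1 = 3: 0.2950699237/3 = 0.0983566412
R = 2.7908731819 + 0.0983566412 = 2.8892298231
Gap between inputs: 2.951e-01; correction applied: +0.0983566412.

2.889230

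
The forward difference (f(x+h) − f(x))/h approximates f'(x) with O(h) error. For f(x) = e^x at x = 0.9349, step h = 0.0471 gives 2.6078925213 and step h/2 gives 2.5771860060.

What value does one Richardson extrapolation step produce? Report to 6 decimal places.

Error is O(h^1); halving h shrinks it by 2^1 = 2.
2 × 2.5771860060 − 2.6078925213 = 2.5464794907
Divide by 2^1 − 1 = 1.
So the Richardson estimate is 2.5464794907.

2.546479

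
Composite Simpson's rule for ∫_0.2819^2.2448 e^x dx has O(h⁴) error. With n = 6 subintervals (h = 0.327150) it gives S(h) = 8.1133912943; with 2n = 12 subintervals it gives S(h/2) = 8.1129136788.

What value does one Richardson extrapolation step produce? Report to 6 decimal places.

8.112882

Error is O(h^4); halving h shrinks it by 2^4 = 16.
Top: 16(8.1129136788) − (8.1133912943) = 121.6932275665
Divide by 2^4 − 1 = 15.
(16*8.1129136788 − 8.1133912943)/(16 − 1) = 8.1128818378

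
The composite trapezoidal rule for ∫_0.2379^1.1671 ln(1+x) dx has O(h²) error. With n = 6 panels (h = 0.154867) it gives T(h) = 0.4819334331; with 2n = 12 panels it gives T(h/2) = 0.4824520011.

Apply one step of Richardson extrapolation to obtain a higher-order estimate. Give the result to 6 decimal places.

Leading term ∝ h^2; use weight 4 = 2^2.
Weighted: 1.9298080044 − 0.4819334331 = 1.4478745713
Divide by 2^2 − 1 = 3.
Result: 0.4826248571

0.482625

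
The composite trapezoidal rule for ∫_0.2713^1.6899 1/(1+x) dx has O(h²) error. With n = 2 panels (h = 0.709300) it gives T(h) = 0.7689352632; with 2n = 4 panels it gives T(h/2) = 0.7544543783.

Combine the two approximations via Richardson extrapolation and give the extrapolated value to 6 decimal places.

Order 2 gives 2^r = 4 and 2^r − 1 = 3.
A(h/2) − A(h) = 0.7544543783 − 0.7689352632 = -0.0144808849
Divide by 2^2 − 1 = 3: (-0.0144808849)/3 = -0.0048269616
R = A(h/2) + (A(h/2) − A(h))/3 = 0.7544543783 − 0.0048269616 = 0.7496274167

0.749627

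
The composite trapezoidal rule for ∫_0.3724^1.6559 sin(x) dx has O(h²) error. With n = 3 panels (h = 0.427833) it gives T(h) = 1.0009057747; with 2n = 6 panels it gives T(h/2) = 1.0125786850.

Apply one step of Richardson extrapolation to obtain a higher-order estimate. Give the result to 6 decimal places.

1.016470

Leading term ∝ h^2; use weight 4 = 2^2.
4*1.0125786850 = 4.0503147400; 4.0503147400 − 1.0009057747 = 3.0494089653
Denominator 4 − 1 = 3.
Result: 1.0164696551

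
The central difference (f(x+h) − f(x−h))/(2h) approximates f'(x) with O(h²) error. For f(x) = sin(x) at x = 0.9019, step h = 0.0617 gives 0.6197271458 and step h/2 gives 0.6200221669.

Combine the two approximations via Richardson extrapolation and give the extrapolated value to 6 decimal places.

With r = 2 the leading error scales as h^2, so the weight is 2^2 = 4.
2^2*A(h/2) = 2.4800886676; minus A(h) gives 1.8603615218.
1.8603615218 ÷ 3 = 0.6201205073
Shift from A(h/2): +0.0000983404.

0.620121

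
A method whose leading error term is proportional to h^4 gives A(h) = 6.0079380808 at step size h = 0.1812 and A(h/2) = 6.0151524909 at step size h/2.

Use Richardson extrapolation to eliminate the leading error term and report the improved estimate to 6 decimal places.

6.015633

Order 4 gives 2^r = 16 and 2^r − 1 = 15.
16·6.0151524909 = 96.2424398544; 96.2424398544 − 6.0079380808 = 90.2345017736
Denominator 16 − 1 = 15.
Extrapolated: 90.2345017736 / 15 = 6.0156334516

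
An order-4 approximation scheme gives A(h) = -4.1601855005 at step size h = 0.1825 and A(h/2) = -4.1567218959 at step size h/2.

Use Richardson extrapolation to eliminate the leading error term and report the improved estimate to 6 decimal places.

-4.156491

Error is O(h^4); halving h shrinks it by 2^4 = 16.
Weighted: (-66.5075503344) − (-4.1601855005) = -62.3473648339
Denominator 16 − 1 = 15.
Result: -4.1564909889
Gap between inputs: 3.464e-03; correction applied: +0.0002309070.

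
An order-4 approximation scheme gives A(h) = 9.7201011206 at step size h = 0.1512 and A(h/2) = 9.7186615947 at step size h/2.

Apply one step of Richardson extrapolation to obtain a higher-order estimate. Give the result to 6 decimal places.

9.718566

Order 4 gives 2^r = 16 and 2^r − 1 = 15.
16·9.7186615947 = 155.4985855152; subtract 9.7201011206 → 145.7784843946
Denominator 16 − 1 = 15.
(16·9.7186615947 − 9.7201011206)/(16 − 1) = 9.7185656263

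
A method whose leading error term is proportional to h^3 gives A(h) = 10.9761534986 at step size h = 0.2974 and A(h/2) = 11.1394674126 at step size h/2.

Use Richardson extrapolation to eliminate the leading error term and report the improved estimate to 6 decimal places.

11.162798

Method order is 3; weight 2^3 = 8.
8*11.1394674126 = 89.1157393008; 89.1157393008 − 10.9761534986 = 78.1395858022
Divide by 2^3 − 1 = 7.
Result: 11.1627979717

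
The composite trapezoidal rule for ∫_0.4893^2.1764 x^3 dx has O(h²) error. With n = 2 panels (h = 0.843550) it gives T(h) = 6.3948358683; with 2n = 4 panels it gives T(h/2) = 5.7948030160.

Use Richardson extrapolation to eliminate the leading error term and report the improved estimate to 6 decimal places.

Leading term ∝ h^2; use weight 4 = 2^2.
Top: 4(5.7948030160) − (6.3948358683) = 16.7843761957
Denominator 4 − 1 = 3.
R = 16.7843761957/3 = 5.5947920652

5.594792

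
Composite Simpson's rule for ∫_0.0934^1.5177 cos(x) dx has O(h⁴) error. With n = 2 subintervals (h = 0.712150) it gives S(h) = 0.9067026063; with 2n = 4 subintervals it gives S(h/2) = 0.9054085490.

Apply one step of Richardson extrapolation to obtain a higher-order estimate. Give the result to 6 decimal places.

0.905322

Order 4 gives 2^r = 16 and 2^r − 1 = 15.
Difference of the inputs: 0.9054085490 − 0.9067026063 = -0.0012940573
Divide by 2^4 − 1 = 15: (-0.0012940573)/15 = -0.0000862705
R = 0.9054085490 − 0.0000862705 = 0.9053222785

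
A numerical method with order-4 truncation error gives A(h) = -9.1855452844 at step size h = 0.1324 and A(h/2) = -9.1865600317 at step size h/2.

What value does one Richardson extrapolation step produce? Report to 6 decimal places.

-9.186628

The method has order 4: 2^4 = 16.
Weighted: (-146.9849605072) − (-9.1855452844) = -137.7994152228
(-137.7994152228) ÷ 15 = -9.1866276815
Gap between inputs: 1.015e-03; correction applied: −0.0000676498.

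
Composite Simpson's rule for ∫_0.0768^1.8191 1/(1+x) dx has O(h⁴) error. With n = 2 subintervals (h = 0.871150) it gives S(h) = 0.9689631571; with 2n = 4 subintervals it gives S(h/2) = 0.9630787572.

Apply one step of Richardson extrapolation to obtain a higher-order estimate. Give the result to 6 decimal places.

Leading term ∝ h^4; use weight 16 = 2^4.
Difference of the inputs: 0.9630787572 − 0.9689631571 = -0.0058843999
Correction (A(h/2) − A(h))/(16 − 1) = (-0.0058843999)/15 = -0.0003922933
R = 0.9630787572 − 0.0003922933 = 0.9626864639

0.962686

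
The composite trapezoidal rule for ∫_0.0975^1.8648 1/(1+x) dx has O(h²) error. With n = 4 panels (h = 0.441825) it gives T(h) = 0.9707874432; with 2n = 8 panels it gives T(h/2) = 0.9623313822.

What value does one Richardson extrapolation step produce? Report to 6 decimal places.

Order 2 gives 2^r = 4 and 2^r − 1 = 3.
4*0.9623313822 − 0.9707874432 = 2.8785380856
Denominator 4 − 1 = 3.
(4*0.9623313822 − 0.9707874432)/(4 − 1) = 0.9595126952

0.959513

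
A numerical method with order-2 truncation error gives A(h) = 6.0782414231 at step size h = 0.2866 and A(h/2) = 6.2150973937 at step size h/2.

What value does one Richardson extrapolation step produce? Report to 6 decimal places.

6.260716

Leading term ∝ h^2; use weight 4 = 2^2.
Numerator 4·A(h/2) − A(h) = 4·6.2150973937 − 6.0782414231 = 18.7821481517
Denominator 4 − 1 = 3.
Result: 6.2607160506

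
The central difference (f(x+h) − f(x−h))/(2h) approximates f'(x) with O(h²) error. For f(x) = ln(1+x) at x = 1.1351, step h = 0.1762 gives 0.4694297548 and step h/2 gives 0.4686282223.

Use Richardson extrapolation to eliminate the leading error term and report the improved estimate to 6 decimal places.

0.468361

Method order is 2; weight 2^2 = 4.
4·0.4686282223 − 0.4694297548 = 1.4050831344
1.4050831344 ÷ 3 = 0.4683610448
Shift from A(h/2): −0.0002671775.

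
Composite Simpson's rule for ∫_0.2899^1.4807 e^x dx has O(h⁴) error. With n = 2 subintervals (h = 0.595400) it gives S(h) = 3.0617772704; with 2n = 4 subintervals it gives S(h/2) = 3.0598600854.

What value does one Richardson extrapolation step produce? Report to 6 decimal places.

3.059732

r = 4: numerator weight 16, denominator 15.
Difference of the inputs: 3.0598600854 − 3.0617772704 = -0.0019171850
Correction (A(h/2) − A(h))/(16 − 1) = (-0.0019171850)/15 = -0.0001278123
R = 3.0598600854 − 0.0001278123 = 3.0597322731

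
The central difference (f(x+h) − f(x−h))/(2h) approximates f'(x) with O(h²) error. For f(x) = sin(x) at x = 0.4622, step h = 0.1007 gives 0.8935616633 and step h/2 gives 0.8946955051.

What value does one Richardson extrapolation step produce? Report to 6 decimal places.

The method has order 2: 2^2 = 4.
4 × 0.8946955051 − 0.8935616633 = 2.6852203571
Divide by 2^2 − 1 = 3.
Extrapolated: 2.6852203571 / 3 = 0.8950734524

0.895073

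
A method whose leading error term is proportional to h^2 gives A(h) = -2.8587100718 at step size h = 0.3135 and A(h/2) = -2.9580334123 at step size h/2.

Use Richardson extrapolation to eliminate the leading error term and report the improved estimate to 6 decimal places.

r = 2, so 2^r = 4.
Top: 4(-2.9580334123) − (-2.8587100718) = -8.9734235774
Divide by 2^2 − 1 = 3.
So the Richardson estimate is -2.9911411925.
Correction |R − A(h/2)| = 3.311e-02; gap |A(h/2) − A(h)| = 9.932e-02.

-2.991141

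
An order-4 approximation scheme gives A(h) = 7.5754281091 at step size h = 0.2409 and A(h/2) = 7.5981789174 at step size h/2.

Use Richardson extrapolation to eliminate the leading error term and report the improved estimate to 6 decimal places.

The method has order 4: 2^4 = 16.
Difference of the inputs: 7.5981789174 − 7.5754281091 = 0.0227508083
Divide by 2^4 − 1 = 15: 0.0227508083/15 = 0.0015167206
R = 7.5981789174 + 0.0015167206 = 7.5996956380

7.599696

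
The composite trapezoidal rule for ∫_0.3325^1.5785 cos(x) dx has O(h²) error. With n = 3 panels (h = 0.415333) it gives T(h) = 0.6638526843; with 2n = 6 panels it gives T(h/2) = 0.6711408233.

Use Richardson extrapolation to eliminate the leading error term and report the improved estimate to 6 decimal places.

Order 2 gives 2^r = 4 and 2^r − 1 = 3.
4 × 0.6711408233 = 2.6845632932; 2.6845632932 − 0.6638526843 = 2.0207106089
Denominator 4 − 1 = 3.
Extrapolated: 2.0207106089 / 3 = 0.6735702030

0.673570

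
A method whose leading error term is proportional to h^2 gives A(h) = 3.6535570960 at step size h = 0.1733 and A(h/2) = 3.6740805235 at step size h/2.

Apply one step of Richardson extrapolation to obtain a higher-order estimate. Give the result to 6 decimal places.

3.680922

Leading term ∝ h^2; use weight 4 = 2^2.
Numerator 4×A(h/2) − A(h) = 4×3.6740805235 − 3.6535570960 = 11.0427649980
Extrapolated: 11.0427649980 / 3 = 3.6809216660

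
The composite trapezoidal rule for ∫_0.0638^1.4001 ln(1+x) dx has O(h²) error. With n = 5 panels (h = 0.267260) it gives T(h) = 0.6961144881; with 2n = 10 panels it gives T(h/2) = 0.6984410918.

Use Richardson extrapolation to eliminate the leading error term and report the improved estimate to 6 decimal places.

r = 2, so 2^r = 4.
Weighted: 2.7937643672 − 0.6961144881 = 2.0976498791
Extrapolated: 2.0976498791 / 3 = 0.6992166264
Correction |R − A(h/2)| = 7.755e-04; gap |A(h/2) − A(h)| = 2.327e-03.

0.699217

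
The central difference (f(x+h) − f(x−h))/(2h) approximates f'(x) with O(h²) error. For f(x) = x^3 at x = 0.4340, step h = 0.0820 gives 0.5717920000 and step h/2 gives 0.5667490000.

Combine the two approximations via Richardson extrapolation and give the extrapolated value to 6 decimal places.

r = 2: numerator weight 4, denominator 3.
4×0.5667490000 = 2.2669960000; 2.2669960000 − 0.5717920000 = 1.6952040000
1.6952040000 ÷ 3 = 0.5650680000

0.565068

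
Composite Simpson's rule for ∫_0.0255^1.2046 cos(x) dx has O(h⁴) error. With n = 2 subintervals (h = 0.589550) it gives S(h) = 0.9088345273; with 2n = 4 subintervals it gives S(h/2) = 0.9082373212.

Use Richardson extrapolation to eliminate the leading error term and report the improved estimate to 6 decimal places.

0.908198

r = 4, so 2^r = 16.
2^4 × A(h/2) = 14.5317971392; minus A(h) gives 13.6229626119.
13.6229626119 ÷ 15 = 0.9081975075
Shift from A(h/2): −0.0000398137.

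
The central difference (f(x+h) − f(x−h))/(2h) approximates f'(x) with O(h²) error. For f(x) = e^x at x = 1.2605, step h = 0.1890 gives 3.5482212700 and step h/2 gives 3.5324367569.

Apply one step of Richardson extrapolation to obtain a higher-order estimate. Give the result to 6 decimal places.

3.527175

Order 2 gives 2^r = 4 and 2^r − 1 = 3.
Difference of the inputs: 3.5324367569 − 3.5482212700 = -0.0157845131
Divide by 2^2 − 1 = 3: (-0.0157845131)/3 = -0.0052615044
R = 3.5324367569 − 0.0052615044 = 3.5271752525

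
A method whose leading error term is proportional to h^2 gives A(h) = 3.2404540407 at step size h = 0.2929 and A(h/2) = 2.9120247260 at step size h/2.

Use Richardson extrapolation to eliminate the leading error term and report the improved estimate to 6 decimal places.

Leading term ∝ h^2; use weight 4 = 2^2.
Difference of the inputs: 2.9120247260 − 3.2404540407 = -0.3284293147
Correction (A(h/2) − A(h))/(4 − 1) = (-0.3284293147)/3 = -0.1094764382
R = 2.9120247260 − 0.1094764382 = 2.8025482878

2.802548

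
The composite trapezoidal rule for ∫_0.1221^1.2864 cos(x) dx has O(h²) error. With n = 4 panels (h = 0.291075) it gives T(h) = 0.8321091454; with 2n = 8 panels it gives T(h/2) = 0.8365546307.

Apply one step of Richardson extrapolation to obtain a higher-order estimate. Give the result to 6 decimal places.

r = 2: numerator weight 4, denominator 3.
4×0.8365546307 = 3.3462185228; subtract 0.8321091454 → 2.5141093774
Denominator 4 − 1 = 3.
Result: 0.8380364591

0.838036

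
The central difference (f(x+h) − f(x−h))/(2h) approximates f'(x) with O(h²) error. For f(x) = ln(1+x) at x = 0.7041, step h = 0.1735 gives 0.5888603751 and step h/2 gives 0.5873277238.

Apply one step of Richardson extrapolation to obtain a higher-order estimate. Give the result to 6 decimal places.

0.586817

Method order is 2; weight 2^2 = 4.
Top: 4(0.5873277238) − (0.5888603751) = 1.7604505201
Denominator 4 − 1 = 3.
1.7604505201 ÷ 3 = 0.5868168400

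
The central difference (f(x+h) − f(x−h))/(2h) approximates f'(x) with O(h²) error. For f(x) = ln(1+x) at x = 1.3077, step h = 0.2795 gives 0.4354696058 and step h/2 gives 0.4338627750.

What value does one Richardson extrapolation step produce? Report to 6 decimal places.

Leading term ∝ h^2; use weight 4 = 2^2.
2^2*A(h/2) = 1.7354511000; minus A(h) gives 1.2999814942.
Divide by 2^2 − 1 = 3.
R = 1.2999814942/3 = 0.4333271647
Correction |R − A(h/2)| = 5.356e-04; gap |A(h/2) − A(h)| = 1.607e-03.

0.433327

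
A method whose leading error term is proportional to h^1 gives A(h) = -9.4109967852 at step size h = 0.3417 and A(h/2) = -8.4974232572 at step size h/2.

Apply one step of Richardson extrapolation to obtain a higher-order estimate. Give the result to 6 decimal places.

-7.583850

r = 1, so 2^r = 2.
Numerator 2*A(h/2) − A(h) = 2*(-8.4974232572) − (-9.4109967852) = -7.5838497292
Divide by 2^1 − 1 = 1.
R = (-7.5838497292)/1 = -7.5838497292
Shift from A(h/2): +0.9135735280.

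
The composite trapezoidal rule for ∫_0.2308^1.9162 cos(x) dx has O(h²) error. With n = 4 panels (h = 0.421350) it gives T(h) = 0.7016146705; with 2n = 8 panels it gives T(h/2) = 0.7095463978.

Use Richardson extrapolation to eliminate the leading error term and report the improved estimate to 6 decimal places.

0.712190

Order 2 gives 2^r = 4 and 2^r − 1 = 3.
Numerator 4*A(h/2) − A(h) = 4*0.7095463978 − 0.7016146705 = 2.1365709207
Divide by 2^2 − 1 = 3.
Extrapolated: 2.1365709207 / 3 = 0.7121903069
Gap between inputs: 7.932e-03; correction applied: +0.0026439091.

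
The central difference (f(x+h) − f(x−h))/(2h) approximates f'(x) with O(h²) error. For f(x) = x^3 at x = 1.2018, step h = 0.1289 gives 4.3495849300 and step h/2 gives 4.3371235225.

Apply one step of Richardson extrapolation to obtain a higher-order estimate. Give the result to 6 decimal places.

With r = 2 the leading error scales as h^2, so the weight is 2^2 = 4.
4·4.3371235225 = 17.3484940900; 17.3484940900 − 4.3495849300 = 12.9989091600
Divide by 2^2 − 1 = 3.
R = 12.9989091600/3 = 4.3329697200
Shift from A(h/2): −0.0041538025.

4.332970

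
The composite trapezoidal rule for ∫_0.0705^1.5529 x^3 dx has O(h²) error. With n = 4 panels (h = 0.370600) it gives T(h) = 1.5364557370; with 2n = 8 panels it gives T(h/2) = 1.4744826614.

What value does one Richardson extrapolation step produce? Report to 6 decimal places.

1.453825

The method has order 2: 2^2 = 4.
4·1.4744826614 − 1.5364557370 = 4.3614749086
Divide by 2^2 − 1 = 3.
So the Richardson estimate is 1.4538249695.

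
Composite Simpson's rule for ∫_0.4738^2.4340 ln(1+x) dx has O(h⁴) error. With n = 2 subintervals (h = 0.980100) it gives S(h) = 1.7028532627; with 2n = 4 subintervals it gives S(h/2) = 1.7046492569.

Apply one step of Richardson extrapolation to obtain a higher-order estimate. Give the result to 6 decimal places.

1.704769

r = 4: numerator weight 16, denominator 15.
Numerator 16*A(h/2) − A(h) = 16*1.7046492569 − 1.7028532627 = 25.5715348477
(16*1.7046492569 − 1.7028532627)/(16 − 1) = 1.7047689898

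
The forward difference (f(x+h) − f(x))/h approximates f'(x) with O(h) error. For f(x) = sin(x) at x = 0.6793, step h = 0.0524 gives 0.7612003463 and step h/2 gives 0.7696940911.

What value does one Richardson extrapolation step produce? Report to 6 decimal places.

0.778188

With r = 1 the leading error scales as h^1, so the weight is 2^1 = 2.
2*0.7696940911 = 1.5393881822; subtract 0.7612003463 → 0.7781878359
Extrapolated: 0.7781878359 / 1 = 0.7781878359
Gap between inputs: 8.494e-03; correction applied: +0.0084937448.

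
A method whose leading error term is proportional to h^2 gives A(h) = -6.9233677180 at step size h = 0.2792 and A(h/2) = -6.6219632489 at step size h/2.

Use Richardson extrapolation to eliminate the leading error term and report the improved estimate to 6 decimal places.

-6.521495

Order 2 gives 2^r = 4 and 2^r − 1 = 3.
Difference of the inputs: -6.6219632489 − (-6.9233677180) = 0.3014044691
Correction (A(h/2) − A(h))/(4 − 1) = 0.3014044691/3 = 0.1004681564
R = -6.6219632489 + 0.1004681564 = -6.5214950925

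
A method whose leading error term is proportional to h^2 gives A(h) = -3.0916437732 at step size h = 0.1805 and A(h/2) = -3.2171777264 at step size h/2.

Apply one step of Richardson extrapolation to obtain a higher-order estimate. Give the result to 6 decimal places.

-3.259022

Leading term ∝ h^2; use weight 4 = 2^2.
4 × (-3.2171777264) = -12.8687109056; subtract (-3.0916437732) → -9.7770671324
Divide by 2^2 − 1 = 3.
(4 × (-3.2171777264) − (-3.0916437732))/(4 − 1) = -3.2590223775
Correction |R − A(h/2)| = 4.184e-02; gap |A(h/2) − A(h)| = 1.255e-01.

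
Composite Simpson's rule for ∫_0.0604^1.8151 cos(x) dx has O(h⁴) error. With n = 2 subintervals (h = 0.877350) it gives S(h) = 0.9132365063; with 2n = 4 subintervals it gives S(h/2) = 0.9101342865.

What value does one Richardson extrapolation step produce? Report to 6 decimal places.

Order 4 gives 2^r = 16 and 2^r − 1 = 15.
2^4·A(h/2) = 14.5621485840; minus A(h) gives 13.6489120777.
Denominator 16 − 1 = 15.
Extrapolated: 13.6489120777 / 15 = 0.9099274718

0.909927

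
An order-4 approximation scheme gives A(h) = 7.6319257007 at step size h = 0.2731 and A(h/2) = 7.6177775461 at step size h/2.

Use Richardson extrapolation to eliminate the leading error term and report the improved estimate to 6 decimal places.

7.616834

Method order is 4; weight 2^4 = 16.
Difference of the inputs: 7.6177775461 − 7.6319257007 = -0.0141481546
Correction (A(h/2) − A(h))/(16 − 1) = (-0.0141481546)/15 = -0.0009432103
R = 7.6177775461 − 0.0009432103 = 7.6168343358
Shift from A(h/2): −0.0009432103.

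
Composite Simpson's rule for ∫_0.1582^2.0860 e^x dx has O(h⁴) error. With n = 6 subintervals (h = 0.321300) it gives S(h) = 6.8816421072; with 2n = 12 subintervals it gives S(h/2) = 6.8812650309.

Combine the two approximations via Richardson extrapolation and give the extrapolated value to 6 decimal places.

6.881240

Error is O(h^4); halving h shrinks it by 2^4 = 16.
A(h/2) − A(h) = 6.8812650309 − 6.8816421072 = -0.0003770763
Divide by 2^4 − 1 = 15: (-0.0003770763)/15 = -0.0000251384
R = 6.8812650309 − 0.0000251384 = 6.8812398925
Shift from A(h/2): −0.0000251384.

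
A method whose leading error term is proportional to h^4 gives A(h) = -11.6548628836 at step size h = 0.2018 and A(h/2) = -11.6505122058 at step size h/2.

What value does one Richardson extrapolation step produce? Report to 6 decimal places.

Method order is 4; weight 2^4 = 16.
16·(-11.6505122058) = -186.4081952928; subtract (-11.6548628836) → -174.7533324092
Denominator 16 − 1 = 15.
(16·(-11.6505122058) − (-11.6548628836))/(16 − 1) = -11.6502221606
Correction |R − A(h/2)| = 2.900e-04; gap |A(h/2) − A(h)| = 4.351e-03.

-11.650222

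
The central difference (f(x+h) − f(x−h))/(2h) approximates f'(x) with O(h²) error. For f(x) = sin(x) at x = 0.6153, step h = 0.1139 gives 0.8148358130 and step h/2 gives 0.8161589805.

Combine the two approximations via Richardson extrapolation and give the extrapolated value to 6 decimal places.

0.816600

Error is O(h^2); halving h shrinks it by 2^2 = 4.
Weighted: 3.2646359220 − 0.8148358130 = 2.4498001090
Denominator 4 − 1 = 3.
R = 2.4498001090/3 = 0.8166000363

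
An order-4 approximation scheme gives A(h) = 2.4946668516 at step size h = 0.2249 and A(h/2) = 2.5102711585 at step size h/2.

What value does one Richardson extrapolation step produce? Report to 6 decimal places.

With r = 4 the leading error scales as h^4, so the weight is 2^4 = 16.
Top: 16(2.5102711585) − (2.4946668516) = 37.6696716844
Divide by 2^4 − 1 = 15.
R = 37.6696716844/15 = 2.5113114456

2.511311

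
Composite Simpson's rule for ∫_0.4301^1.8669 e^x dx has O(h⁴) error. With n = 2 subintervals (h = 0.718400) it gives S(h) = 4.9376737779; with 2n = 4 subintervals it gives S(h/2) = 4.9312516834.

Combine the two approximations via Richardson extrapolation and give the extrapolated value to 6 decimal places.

The method has order 4: 2^4 = 16.
Weighted: 78.9000269344 − 4.9376737779 = 73.9623531565
Divide by 2^4 − 1 = 15.
73.9623531565 ÷ 15 = 4.9308235438

4.930824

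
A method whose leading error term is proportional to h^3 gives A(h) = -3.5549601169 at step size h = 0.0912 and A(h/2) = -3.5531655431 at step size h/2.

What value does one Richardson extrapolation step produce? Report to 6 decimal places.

-3.552909

With r = 3 the leading error scales as h^3, so the weight is 2^3 = 8.
Difference of the inputs: -3.5531655431 − (-3.5549601169) = 0.0017945738
Correction (A(h/2) − A(h))/(8 − 1) = 0.0017945738/7 = 0.0002563677
R = A(h/2) + (A(h/2) − A(h))/7 = -3.5531655431 + 0.0002563677 = -3.5529091754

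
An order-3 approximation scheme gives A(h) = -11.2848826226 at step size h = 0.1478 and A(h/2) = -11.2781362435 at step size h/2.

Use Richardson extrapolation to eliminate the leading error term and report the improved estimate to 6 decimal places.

Leading term ∝ h^3; use weight 8 = 2^3.
8·(-11.2781362435) = -90.2250899480; subtract (-11.2848826226) → -78.9402073254
R = (-78.9402073254)/7 = -11.2771724751
Shift from A(h/2): +0.0009637684.

-11.277172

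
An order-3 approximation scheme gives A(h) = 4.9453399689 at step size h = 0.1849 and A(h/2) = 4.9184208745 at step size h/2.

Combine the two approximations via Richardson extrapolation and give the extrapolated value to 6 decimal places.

The method has order 3: 2^3 = 8.
Numerator 8*A(h/2) − A(h) = 8*4.9184208745 − 4.9453399689 = 34.4020270271
34.4020270271 ÷ 7 = 4.9145752896

4.914575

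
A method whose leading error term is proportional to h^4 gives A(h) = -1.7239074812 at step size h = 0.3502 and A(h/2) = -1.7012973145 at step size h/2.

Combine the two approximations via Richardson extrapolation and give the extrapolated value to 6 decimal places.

Error is O(h^4); halving h shrinks it by 2^4 = 16.
Difference of the inputs: -1.7012973145 − (-1.7239074812) = 0.0226101667
Divide by 2^4 − 1 = 15: 0.0226101667/15 = 0.0015073444
R = A(h/2) + (A(h/2) − A(h))/15 = -1.7012973145 + 0.0015073444 = -1.6997899701

-1.699790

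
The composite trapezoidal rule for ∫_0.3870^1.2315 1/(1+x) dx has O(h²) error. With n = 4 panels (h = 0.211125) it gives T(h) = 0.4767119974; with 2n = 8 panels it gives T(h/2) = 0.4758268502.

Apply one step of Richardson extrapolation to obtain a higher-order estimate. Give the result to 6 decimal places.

r = 2: numerator weight 4, denominator 3.
4 × 0.4758268502 = 1.9033074008; subtract 0.4767119974 → 1.4265954034
Extrapolated: 1.4265954034 / 3 = 0.4755318011

0.475532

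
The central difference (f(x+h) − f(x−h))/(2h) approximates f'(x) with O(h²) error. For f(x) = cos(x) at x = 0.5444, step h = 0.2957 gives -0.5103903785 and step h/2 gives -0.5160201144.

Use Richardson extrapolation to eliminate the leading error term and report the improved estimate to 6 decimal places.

Error is O(h^2); halving h shrinks it by 2^2 = 4.
Difference of the inputs: -0.5160201144 − (-0.5103903785) = -0.0056297359
Divide by 2^2 − 1 = 3: (-0.0056297359)/3 = -0.0018765786
R = -0.5160201144 − 0.0018765786 = -0.5178966930
Gap between inputs: 5.630e-03; correction applied: −0.0018765786.

-0.517897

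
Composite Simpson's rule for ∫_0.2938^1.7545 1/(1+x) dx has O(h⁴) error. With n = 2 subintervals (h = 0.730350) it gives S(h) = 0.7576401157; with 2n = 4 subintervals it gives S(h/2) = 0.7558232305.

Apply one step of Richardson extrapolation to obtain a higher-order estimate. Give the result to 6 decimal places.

0.755702

Order 4 gives 2^r = 16 and 2^r − 1 = 15.
2^4 × A(h/2) = 12.0931716880; minus A(h) gives 11.3355315723.
Denominator 16 − 1 = 15.
So the Richardson estimate is 0.7557021048.
Correction |R − A(h/2)| = 1.211e-04; gap |A(h/2) − A(h)| = 1.817e-03.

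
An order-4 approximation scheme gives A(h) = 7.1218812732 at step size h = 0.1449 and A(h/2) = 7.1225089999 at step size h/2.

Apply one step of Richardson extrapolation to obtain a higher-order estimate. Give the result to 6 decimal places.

Leading term ∝ h^4; use weight 16 = 2^4.
Top: 16(7.1225089999) − (7.1218812732) = 106.8382627252
Extrapolated: 106.8382627252 / 15 = 7.1225508483
Correction |R − A(h/2)| = 4.185e-05; gap |A(h/2) − A(h)| = 6.277e-04.

7.122551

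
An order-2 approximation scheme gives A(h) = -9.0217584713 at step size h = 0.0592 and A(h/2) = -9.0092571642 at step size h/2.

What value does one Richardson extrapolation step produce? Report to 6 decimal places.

-9.005090

Order 2 gives 2^r = 4 and 2^r − 1 = 3.
4×(-9.0092571642) − (-9.0217584713) = -27.0152701855
Extrapolated: (-27.0152701855) / 3 = -9.0050900618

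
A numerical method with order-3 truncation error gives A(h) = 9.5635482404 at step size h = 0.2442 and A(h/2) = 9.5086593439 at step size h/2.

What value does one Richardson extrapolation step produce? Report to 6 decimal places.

9.500818

Order 3 gives 2^r = 8 and 2^r − 1 = 7.
Weighted: 76.0692747512 − 9.5635482404 = 66.5057265108
(8*9.5086593439 − 9.5635482404)/(8 − 1) = 9.5008180730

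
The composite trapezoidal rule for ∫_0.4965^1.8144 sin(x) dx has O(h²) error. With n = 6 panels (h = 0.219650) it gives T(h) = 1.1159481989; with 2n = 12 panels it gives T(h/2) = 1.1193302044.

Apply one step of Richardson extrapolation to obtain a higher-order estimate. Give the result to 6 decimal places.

The method has order 2: 2^2 = 4.
4·1.1193302044 = 4.4773208176; subtract 1.1159481989 → 3.3613726187
Denominator 4 − 1 = 3.
(4·1.1193302044 − 1.1159481989)/(4 − 1) = 1.1204575396

1.120458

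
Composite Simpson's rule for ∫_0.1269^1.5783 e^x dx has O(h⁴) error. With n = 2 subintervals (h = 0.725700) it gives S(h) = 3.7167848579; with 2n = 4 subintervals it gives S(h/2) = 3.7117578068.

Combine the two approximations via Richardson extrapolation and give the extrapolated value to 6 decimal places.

3.711423

Order 4 gives 2^r = 16 and 2^r − 1 = 15.
16 × 3.7117578068 = 59.3881249088; 59.3881249088 − 3.7167848579 = 55.6713400509
Denominator 16 − 1 = 15.
R = 55.6713400509/15 = 3.7114226701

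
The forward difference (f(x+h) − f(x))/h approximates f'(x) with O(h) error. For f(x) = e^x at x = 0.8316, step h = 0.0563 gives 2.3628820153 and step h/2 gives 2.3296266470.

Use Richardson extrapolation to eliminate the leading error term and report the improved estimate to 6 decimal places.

r = 1: numerator weight 2, denominator 1.
A(h/2) − A(h) = 2.3296266470 − 2.3628820153 = -0.0332553683
Correction (A(h/2) − A(h))/(2 − 1) = (-0.0332553683)/1 = -0.0332553683
R = 2.3296266470 − 0.0332553683 = 2.2963712787

2.296371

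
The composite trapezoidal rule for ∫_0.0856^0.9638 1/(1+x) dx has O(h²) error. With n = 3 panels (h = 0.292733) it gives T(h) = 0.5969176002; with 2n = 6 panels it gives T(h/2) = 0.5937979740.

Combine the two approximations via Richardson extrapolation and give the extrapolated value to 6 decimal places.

r = 2, so 2^r = 4.
2^2*A(h/2) = 2.3751918960; minus A(h) gives 1.7782742958.
Denominator 4 − 1 = 3.
So the Richardson estimate is 0.5927580986.
Correction |R − A(h/2)| = 1.040e-03; gap |A(h/2) − A(h)| = 3.120e-03.

0.592758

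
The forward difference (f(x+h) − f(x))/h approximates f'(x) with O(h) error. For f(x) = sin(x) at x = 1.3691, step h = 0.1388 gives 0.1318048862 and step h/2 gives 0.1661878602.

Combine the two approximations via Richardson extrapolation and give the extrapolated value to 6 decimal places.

The method has order 1: 2^1 = 2.
Numerator 2·A(h/2) − A(h) = 2·0.1661878602 − 0.1318048862 = 0.2005708342
R = 0.2005708342/1 = 0.2005708342

0.200571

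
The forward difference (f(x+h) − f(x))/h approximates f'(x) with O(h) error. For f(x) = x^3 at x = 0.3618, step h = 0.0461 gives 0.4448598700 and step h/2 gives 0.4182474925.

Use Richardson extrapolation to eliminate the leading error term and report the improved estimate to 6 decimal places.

0.391635

r = 1: numerator weight 2, denominator 1.
Top: 2(0.4182474925) − (0.4448598700) = 0.3916351150
Denominator 2 − 1 = 1.
0.3916351150 ÷ 1 = 0.3916351150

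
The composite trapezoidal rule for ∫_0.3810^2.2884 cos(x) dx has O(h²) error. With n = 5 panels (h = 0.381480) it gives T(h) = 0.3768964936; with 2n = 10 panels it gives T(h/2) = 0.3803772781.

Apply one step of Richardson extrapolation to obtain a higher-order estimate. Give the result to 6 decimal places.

0.381538

Order 2 gives 2^r = 4 and 2^r − 1 = 3.
4·0.3803772781 = 1.5215091124; subtract 0.3768964936 → 1.1446126188
Divide by 2^2 − 1 = 3.
Extrapolated: 1.1446126188 / 3 = 0.3815375396
Gap between inputs: 3.481e-03; correction applied: +0.0011602615.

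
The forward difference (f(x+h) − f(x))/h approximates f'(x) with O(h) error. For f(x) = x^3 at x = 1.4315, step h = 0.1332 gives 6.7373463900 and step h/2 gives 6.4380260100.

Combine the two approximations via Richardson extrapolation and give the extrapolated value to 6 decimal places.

Order 1 gives 2^r = 2 and 2^r − 1 = 1.
2^1·A(h/2) = 12.8760520200; minus A(h) gives 6.1387056300.
6.1387056300 ÷ 1 = 6.1387056300
Shift from A(h/2): −0.2993203800.

6.138706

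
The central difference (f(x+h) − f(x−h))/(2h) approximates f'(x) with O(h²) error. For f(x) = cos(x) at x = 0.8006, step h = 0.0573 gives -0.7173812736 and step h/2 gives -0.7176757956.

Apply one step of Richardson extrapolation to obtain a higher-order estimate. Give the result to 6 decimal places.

-0.717774

Method order is 2; weight 2^2 = 4.
Top: 4(-0.7176757956) − (-0.7173812736) = -2.1533219088
Divide by 2^2 − 1 = 3.
R = (-2.1533219088)/3 = -0.7177739696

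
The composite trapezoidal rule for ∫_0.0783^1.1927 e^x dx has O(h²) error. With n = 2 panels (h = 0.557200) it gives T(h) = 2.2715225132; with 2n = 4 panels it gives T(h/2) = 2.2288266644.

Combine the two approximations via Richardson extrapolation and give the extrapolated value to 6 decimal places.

2.214595

r = 2, so 2^r = 4.
4 × 2.2288266644 − 2.2715225132 = 6.6437841444
Extrapolated: 6.6437841444 / 3 = 2.2145947148
Shift from A(h/2): −0.0142319496.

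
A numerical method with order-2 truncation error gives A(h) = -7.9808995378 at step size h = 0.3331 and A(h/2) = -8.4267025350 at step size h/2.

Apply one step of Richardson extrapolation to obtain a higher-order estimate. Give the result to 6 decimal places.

The method has order 2: 2^2 = 4.
Top: 4(-8.4267025350) − (-7.9808995378) = -25.7259106022
R = (-25.7259106022)/3 = -8.5753035341

-8.575304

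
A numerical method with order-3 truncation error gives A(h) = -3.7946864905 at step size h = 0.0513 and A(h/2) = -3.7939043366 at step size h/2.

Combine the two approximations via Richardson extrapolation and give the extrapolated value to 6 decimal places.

-3.793793

Error is O(h^3); halving h shrinks it by 2^3 = 8.
8×(-3.7939043366) − (-3.7946864905) = -26.5565482023
Denominator 8 − 1 = 7.
Extrapolated: (-26.5565482023) / 7 = -3.7937926003
Correction |R − A(h/2)| = 1.117e-04; gap |A(h/2) − A(h)| = 7.822e-04.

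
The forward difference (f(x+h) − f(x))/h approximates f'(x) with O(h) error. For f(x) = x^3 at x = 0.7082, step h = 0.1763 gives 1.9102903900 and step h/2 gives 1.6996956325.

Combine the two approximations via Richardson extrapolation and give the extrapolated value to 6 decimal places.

1.489101

r = 1, so 2^r = 2.
Weighted: 3.3993912650 − 1.9102903900 = 1.4891008750
Divide by 2^1 − 1 = 1.
(2 × 1.6996956325 − 1.9102903900)/(2 − 1) = 1.4891008750
Gap between inputs: 2.106e-01; correction applied: −0.2105947575.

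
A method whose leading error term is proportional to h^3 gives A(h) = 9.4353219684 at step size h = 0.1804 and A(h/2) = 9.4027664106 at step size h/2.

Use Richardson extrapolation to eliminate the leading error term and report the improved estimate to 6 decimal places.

9.398116

The method has order 3: 2^3 = 8.
Difference of the inputs: 9.4027664106 − 9.4353219684 = -0.0325555578
Divide by 2^3 − 1 = 7: (-0.0325555578)/7 = -0.0046507940
R = 9.4027664106 − 0.0046507940 = 9.3981156166
Correction |R − A(h/2)| = 4.651e-03; gap |A(h/2) − A(h)| = 3.256e-02.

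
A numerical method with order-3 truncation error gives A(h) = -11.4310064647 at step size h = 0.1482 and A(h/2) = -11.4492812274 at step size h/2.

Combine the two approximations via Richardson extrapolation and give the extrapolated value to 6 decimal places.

-11.451892

The method has order 3: 2^3 = 8.
Top: 8(-11.4492812274) − (-11.4310064647) = -80.1632433545
Denominator 8 − 1 = 7.
So the Richardson estimate is -11.4518919078.
Correction |R − A(h/2)| = 2.611e-03; gap |A(h/2) − A(h)| = 1.827e-02.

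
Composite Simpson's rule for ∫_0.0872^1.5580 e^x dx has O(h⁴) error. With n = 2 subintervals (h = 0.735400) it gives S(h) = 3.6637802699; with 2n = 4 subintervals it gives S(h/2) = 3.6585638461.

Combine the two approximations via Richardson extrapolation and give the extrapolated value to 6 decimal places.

Error is O(h^4); halving h shrinks it by 2^4 = 16.
Difference of the inputs: 3.6585638461 − 3.6637802699 = -0.0052164238
Divide by 2^4 − 1 = 15: (-0.0052164238)/15 = -0.0003477616
R = 3.6585638461 − 0.0003477616 = 3.6582160845

3.658216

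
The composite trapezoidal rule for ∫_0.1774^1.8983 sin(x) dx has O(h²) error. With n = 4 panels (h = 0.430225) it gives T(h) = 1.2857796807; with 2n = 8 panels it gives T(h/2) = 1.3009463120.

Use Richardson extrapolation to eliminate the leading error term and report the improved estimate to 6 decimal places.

Error is O(h^2); halving h shrinks it by 2^2 = 4.
4*1.3009463120 = 5.2037852480; subtract 1.2857796807 → 3.9180055673
Divide by 2^2 − 1 = 3.
Result: 1.3060018558

1.306002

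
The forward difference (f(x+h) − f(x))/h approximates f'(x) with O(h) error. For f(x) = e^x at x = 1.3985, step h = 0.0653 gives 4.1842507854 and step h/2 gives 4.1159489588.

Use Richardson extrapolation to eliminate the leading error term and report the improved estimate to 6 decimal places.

4.047647

Leading term ∝ h^1; use weight 2 = 2^1.
Top: 2(4.1159489588) − (4.1842507854) = 4.0476471322
Denominator 2 − 1 = 1.
So the Richardson estimate is 4.0476471322.
Gap between inputs: 6.830e-02; correction applied: −0.0683018266.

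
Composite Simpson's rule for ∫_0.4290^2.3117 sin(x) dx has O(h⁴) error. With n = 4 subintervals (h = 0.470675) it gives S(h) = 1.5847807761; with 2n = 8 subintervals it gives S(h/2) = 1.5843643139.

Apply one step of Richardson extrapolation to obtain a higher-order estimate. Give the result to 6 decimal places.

1.584337

Method order is 4; weight 2^4 = 16.
Weighted: 25.3498290224 − 1.5847807761 = 23.7650482463
Divide by 2^4 − 1 = 15.
23.7650482463 ÷ 15 = 1.5843365498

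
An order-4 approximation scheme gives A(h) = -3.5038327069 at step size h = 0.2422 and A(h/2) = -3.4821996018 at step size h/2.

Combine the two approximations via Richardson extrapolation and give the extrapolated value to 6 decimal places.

-3.480757

Leading term ∝ h^4; use weight 16 = 2^4.
16·(-3.4821996018) = -55.7151936288; subtract (-3.5038327069) → -52.2113609219
Denominator 16 − 1 = 15.
(16·(-3.4821996018) − (-3.5038327069))/(16 − 1) = -3.4807573948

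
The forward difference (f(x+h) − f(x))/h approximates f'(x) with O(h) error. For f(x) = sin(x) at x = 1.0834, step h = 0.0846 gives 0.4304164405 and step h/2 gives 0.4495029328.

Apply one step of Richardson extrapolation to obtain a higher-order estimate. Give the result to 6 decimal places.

The method has order 1: 2^1 = 2.
Top: 2(0.4495029328) − (0.4304164405) = 0.4685894251
0.4685894251 ÷ 1 = 0.4685894251
Gap between inputs: 1.909e-02; correction applied: +0.0190864923.

0.468589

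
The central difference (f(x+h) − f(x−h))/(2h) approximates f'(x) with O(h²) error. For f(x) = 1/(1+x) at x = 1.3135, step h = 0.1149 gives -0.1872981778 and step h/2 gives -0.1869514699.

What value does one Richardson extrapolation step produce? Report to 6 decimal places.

-0.186836

r = 2: numerator weight 4, denominator 3.
A(h/2) − A(h) = -0.1869514699 − (-0.1872981778) = 0.0003467079
Correction (A(h/2) − A(h))/(4 − 1) = 0.0003467079/3 = 0.0001155693
R = A(h/2) + (A(h/2) − A(h))/3 = -0.1869514699 + 0.0001155693 = -0.1868359006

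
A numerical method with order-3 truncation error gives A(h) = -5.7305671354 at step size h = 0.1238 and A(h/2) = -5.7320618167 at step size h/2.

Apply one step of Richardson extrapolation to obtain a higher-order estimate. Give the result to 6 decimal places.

-5.732275

r = 3, so 2^r = 8.
Difference of the inputs: -5.7320618167 − (-5.7305671354) = -0.0014946813
Correction (A(h/2) − A(h))/(8 − 1) = (-0.0014946813)/7 = -0.0002135259
R = -5.7320618167 − 0.0002135259 = -5.7322753426
Shift from A(h/2): −0.0002135259.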